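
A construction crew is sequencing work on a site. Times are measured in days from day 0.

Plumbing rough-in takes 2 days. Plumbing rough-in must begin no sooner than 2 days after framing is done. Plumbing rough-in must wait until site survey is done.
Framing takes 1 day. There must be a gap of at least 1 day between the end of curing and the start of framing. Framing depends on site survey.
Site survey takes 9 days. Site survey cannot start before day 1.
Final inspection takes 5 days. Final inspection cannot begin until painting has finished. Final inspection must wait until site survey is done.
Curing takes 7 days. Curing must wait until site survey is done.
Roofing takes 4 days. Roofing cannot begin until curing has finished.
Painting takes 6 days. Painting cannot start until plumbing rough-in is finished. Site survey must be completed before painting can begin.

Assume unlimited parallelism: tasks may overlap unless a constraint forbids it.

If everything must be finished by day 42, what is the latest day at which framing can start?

26

Final inspection has no dependents, so it just needs to finish by day 42. Starting by 42 − 5 = day 37 achieves that.
Since final inspection (must start by day 37) depends on it, painting must finish by day 37. Backing off its 6-day duration gives a latest start of day 31.
Plumbing rough-in has to be done before painting (must start by day 31). That means finishing by day 31, i.e. starting by 31 − 2 = day 29.
Since plumbing rough-in (must start by day 29, minus 2-day gap → day 27) depends on it, framing must finish by day 27. Backing off its 1-day duration gives a latest start of day 26.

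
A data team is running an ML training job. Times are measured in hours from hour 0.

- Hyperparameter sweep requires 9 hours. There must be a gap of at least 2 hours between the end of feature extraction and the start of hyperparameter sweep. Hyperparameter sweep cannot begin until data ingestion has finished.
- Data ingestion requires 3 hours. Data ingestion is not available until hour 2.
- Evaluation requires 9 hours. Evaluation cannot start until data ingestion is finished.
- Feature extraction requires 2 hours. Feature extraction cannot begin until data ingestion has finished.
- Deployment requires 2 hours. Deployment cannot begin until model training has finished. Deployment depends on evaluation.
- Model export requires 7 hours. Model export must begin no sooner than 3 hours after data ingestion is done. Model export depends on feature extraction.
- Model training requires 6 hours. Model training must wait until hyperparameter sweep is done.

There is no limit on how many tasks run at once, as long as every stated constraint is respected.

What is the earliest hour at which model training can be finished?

24

After its own release at hour 2, data ingestion can start at hour 2 and finishes at hour 5.
Feature extraction cannot begin until data ingestion (finishes hour 5). It runs from hour 5 to 5 + 2 = hour 7.
Hyperparameter sweep has to wait for feature extraction (finishes hour 7, plus 2-hour gap → hour 9); data ingestion (finishes hour 5). The latest of these is hour 9, so hyperparameter sweep runs hour 9 to 9 + 9 = hour 18.
Model training waits on hyperparameter sweep (finishes hour 18), so it starts at hour 18 and finishes at 18 + 6 = hour 24.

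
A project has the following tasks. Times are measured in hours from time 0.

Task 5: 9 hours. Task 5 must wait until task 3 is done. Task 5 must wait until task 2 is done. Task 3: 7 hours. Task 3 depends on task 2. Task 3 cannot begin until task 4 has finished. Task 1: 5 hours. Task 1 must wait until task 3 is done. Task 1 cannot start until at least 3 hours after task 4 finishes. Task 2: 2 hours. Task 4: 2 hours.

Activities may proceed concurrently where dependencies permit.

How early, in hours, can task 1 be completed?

Task 4 has no prerequisites, so it starts at hour 0 and finishes at hour 2.
Task 2 has no prerequisites, so it starts at hour 0 and finishes at hour 2.
For task 3: task 2 (finishes hour 2); task 4 (finishes hour 2). Taking the maximum gives a start of hour 2, and it finishes at 2 + 7 = hour 9.
Task 1 has to wait for task 3 (finishes hour 9); task 4 (finishes hour 2, plus 3-hour gap → hour 5). The latest of these is hour 9, so task 1 runs hour 9 to 9 + 5 = hour 14.

14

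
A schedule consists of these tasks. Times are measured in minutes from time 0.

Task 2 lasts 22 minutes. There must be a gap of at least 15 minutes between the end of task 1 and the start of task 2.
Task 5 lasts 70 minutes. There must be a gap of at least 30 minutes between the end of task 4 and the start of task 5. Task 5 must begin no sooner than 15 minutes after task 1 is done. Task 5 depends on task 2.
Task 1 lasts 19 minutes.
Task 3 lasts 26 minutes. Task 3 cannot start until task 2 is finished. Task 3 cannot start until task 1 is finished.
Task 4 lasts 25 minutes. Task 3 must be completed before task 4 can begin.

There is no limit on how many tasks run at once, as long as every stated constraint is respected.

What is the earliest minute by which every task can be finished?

Task 1 has no prerequisites, so it starts at minute 0 and finishes at minute 19.
Task 2 waits on task 1 (finishes minute 19, plus 15-minute gap → minute 34), so it starts at minute 34 and finishes at 34 + 22 = minute 56.
Task 3 needs all of task 2 (finishes minute 56); task 1 (finishes minute 19). That puts its earliest start at minute 56; it finishes at 56 + 26 = minute 82.
Task 4 cannot begin until task 3 (finishes minute 82). It runs from minute 82 to 82 + 25 = minute 107.
For task 5: task 4 (finishes minute 107, plus 30-minute gap → minute 137); task 1 (finishes minute 19, plus 15-minute gap → minute 34); task 2 (finishes minute 56). Taking the maximum gives a start of minute 137, and it finishes at 137 + 70 = minute 207.
All tasks are finished once the last one completes. Finish times: Task 1 at 19, Task 2 at 56, Task 3 at 82, Task 4 at 107, Task 5 at 207. The latest is minute 207.

207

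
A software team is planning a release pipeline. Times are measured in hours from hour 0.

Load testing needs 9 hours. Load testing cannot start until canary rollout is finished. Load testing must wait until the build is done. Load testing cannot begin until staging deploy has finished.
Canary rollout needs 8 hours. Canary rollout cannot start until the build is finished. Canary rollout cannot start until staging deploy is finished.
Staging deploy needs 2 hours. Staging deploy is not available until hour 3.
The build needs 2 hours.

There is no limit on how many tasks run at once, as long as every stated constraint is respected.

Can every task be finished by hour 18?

Staging deploy cannot begin until its own release at hour 3. It runs from hour 3 to 3 + 2 = hour 5.
The build has no prerequisites, so it starts at hour 0 and finishes at hour 2.
Canary rollout needs all of the build (finishes hour 2); staging deploy (finishes hour 5). That puts its earliest start at hour 5; it finishes at 5 + 8 = hour 13.
For load testing: canary rollout (finishes hour 13); the build (finishes hour 2); staging deploy (finishes hour 5). Taking the maximum gives a start of hour 13, and it finishes at 13 + 9 = hour 22.
The earliest everything can be done is hour 22, which is after the deadline of 18, so it is not possible.

No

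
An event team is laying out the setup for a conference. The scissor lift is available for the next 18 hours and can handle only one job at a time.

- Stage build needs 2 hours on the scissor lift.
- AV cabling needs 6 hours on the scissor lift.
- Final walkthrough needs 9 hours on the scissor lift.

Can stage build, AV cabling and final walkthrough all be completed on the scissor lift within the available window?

Running back to back, the jobs need 2 + 6 + 9 = 17 hours on the scissor lift.
Since 17 ≤ 18, they fit within the window.

Yes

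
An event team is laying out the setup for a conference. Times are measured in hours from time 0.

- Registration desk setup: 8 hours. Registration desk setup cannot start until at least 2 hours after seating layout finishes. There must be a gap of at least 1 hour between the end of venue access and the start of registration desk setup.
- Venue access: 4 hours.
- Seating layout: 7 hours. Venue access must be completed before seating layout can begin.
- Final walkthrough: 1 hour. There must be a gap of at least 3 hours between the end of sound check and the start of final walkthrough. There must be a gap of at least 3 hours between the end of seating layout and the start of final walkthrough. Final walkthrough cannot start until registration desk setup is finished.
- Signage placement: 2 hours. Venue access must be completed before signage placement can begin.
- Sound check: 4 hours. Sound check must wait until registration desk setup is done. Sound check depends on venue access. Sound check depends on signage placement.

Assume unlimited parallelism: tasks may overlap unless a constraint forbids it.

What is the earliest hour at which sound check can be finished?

Nothing blocks venue access, so it runs from hour 0 to hour 4.
After venue access (finishes hour 4), signage placement can start at hour 4 and finishes at hour 6.
Seating layout cannot begin until venue access (finishes hour 4). It runs from hour 4 to 4 + 7 = hour 11.
Registration desk setup cannot start until seating layout (finishes hour 11, plus 2-hour gap → hour 13); venue access (finishes hour 4, plus 1-hour gap → hour 5). The controlling bound is hour 13, so registration desk setup finishes at 13 + 8 = hour 21.
For sound check: registration desk setup (finishes hour 21); venue access (finishes hour 4); signage placement (finishes hour 6). Taking the maximum gives a start of hour 21, and it finishes at 21 + 4 = hour 25.

25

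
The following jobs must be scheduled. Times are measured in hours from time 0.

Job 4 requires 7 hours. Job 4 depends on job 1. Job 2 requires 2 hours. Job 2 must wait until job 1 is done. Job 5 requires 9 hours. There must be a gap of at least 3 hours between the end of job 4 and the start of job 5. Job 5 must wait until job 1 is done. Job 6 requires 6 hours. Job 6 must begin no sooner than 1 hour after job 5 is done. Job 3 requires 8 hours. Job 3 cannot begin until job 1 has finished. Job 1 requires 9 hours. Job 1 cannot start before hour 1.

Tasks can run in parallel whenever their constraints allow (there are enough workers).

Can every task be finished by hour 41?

Yes

Job 1 waits on its own release at hour 1, so it starts at hour 1 and finishes at 1 + 9 = hour 10.
Job 4 waits on job 1 (finishes hour 10), so it starts at hour 10 and finishes at 10 + 7 = hour 17.
Job 5 has to wait for job 4 (finishes hour 17, plus 3-hour gap → hour 20); job 1 (finishes hour 10). The latest of these is hour 20, so job 5 runs hour 20 to 20 + 9 = hour 29.
Job 6 cannot begin until job 5 (finishes hour 29, plus 1-hour gap → hour 30). It runs from hour 30 to 30 + 6 = hour 36.
Job 3 waits on job 1 (finishes hour 10), so it starts at hour 10 and finishes at 10 + 8 = hour 18.
Job 2 cannot begin until job 1 (finishes hour 10). It runs from hour 10 to 10 + 2 = hour 12.
Every task is finished by hour 36, which is no later than the deadline of 41, so the schedule is feasible.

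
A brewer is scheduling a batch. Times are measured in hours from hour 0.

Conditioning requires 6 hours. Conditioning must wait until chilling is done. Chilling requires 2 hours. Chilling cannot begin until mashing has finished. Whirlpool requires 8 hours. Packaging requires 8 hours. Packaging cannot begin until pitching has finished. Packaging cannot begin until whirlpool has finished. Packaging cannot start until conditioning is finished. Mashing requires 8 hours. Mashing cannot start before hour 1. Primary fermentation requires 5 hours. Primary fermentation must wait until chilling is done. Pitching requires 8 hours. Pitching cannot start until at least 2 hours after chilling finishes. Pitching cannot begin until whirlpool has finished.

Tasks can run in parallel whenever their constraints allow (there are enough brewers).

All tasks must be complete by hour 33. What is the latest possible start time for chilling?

13

Packaging must finish by hour 33; it takes 8 hours, so it must start by 33 − 8 = hour 25.
Pitching has to be done before packaging (must start by hour 25). That means finishing by hour 25, i.e. starting by 25 − 8 = hour 17.
To finish by hour 33, primary fermentation (duration 5) must start no later than hour 28.
Conditioning feeds into packaging (must start by hour 25); so conditioning must finish by hour 25 and therefore start by hour 19.
Chilling has several dependents: pitching (must start by hour 17, minus 2-hour gap → hour 15); primary fermentation (must start by hour 28); conditioning (must start by hour 19). The earliest of those limits is hour 15, so chilling must start by 15 − 2 = hour 13.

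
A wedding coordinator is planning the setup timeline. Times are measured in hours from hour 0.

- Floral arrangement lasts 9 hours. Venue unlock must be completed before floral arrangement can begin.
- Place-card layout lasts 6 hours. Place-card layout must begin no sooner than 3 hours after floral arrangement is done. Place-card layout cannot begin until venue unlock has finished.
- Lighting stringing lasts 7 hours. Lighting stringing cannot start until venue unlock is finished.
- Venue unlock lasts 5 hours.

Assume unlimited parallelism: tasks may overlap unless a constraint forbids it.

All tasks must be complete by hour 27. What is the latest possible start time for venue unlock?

Place-card layout has no dependents, so it just needs to finish by hour 27. Starting by 27 − 6 = hour 21 achieves that.
Since place-card layout (must start by hour 21, minus 3-hour gap → hour 18) depends on it, floral arrangement must finish by hour 18. Backing off its 9-hour duration gives a latest start of hour 9.
Lighting stringing must finish by hour 27; it takes 7 hours, so it must start by 27 − 7 = hour 20.
Venue unlock feeds floral arrangement (must start by hour 9); lighting stringing (must start by hour 20); place-card layout (must start by hour 21). Taking the minimum, venue unlock must finish by hour 9 and start by 9 − 5 = hour 4.

4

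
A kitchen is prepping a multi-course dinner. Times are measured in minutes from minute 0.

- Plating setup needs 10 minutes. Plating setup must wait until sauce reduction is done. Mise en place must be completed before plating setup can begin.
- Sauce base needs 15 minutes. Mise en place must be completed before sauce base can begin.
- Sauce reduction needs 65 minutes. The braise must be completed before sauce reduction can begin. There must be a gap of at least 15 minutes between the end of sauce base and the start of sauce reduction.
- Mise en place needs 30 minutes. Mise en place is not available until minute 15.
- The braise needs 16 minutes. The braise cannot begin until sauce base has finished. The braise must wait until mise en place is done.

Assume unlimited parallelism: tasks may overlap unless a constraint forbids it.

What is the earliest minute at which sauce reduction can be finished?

Mise en place waits on its own release at minute 15, so it starts at minute 15 and finishes at 15 + 30 = minute 45.
After mise en place (finishes minute 45), sauce base can start at minute 45 and finishes at minute 60.
The braise cannot start until sauce base (finishes minute 60); mise en place (finishes minute 45). The controlling bound is minute 60, so the braise finishes at 60 + 16 = minute 76.
Sauce reduction needs all of the braise (finishes minute 76); sauce base (finishes minute 60, plus 15-minute gap → minute 75). That puts its earliest start at minute 76; it finishes at 76 + 65 = minute 141.

141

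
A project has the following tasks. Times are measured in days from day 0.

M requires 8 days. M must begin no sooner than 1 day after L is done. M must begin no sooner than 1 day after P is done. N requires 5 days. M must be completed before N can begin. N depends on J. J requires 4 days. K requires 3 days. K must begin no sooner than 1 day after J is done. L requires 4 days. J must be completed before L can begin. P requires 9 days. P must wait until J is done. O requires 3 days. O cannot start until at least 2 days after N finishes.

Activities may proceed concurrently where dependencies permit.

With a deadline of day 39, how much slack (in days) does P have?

J has no prerequisites, so it starts at day 0 and finishes at day 4.
P cannot begin until J (finishes day 4). It runs from day 4 to 4 + 9 = day 13.

Working backward from the deadline:
To finish by day 39, O (duration 3) must start no later than day 36.
N feeds into O (must start by day 36, minus 2-day gap → day 34); so N must finish by day 34 and therefore start by day 29.
Since N (must start by day 29) depends on it, M must finish by day 29. Backing off its 8-day duration gives a latest start of day 21.
P must finish before M (must start by day 21, minus 1-day gap → day 20). With a 9-day duration, P must start by 20 − 9 = day 11.
So P can start as early as day 4 and as late as day 11, giving 11 − 4 = 7 days of slack.

7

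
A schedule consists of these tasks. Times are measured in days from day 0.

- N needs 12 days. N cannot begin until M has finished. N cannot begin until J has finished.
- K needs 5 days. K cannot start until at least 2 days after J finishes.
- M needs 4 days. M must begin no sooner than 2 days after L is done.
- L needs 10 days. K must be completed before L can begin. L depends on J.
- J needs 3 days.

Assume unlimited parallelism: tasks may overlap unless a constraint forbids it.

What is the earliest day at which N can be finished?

J has no prerequisites, so it starts at day 0 and finishes at day 3.
After J (finishes day 3, plus 2-day gap → day 5), K can start at day 5 and finishes at day 10.
L needs all of K (finishes day 10); J (finishes day 3). That puts its earliest start at day 10; it finishes at 10 + 10 = day 20.
M waits on L (finishes day 20, plus 2-day gap → day 22), so it starts at day 22 and finishes at 22 + 4 = day 26.
N cannot start until M (finishes day 26); J (finishes day 3). The controlling bound is day 26, so N finishes at 26 + 12 = day 38.

38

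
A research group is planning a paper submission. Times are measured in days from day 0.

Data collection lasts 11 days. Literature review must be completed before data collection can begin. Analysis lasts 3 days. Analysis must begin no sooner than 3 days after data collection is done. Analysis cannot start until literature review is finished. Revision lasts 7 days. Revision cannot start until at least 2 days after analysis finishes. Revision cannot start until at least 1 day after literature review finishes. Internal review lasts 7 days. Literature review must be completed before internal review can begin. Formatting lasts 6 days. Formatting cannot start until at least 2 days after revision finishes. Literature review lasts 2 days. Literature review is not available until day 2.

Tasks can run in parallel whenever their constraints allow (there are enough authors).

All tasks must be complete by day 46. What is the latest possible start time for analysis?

Nothing follows formatting; the deadline of day 46 is its only limit. It must start by 46 − 6 = day 40.
Since formatting (must start by day 40, minus 2-day gap → day 38) depends on it, revision must finish by day 38. Backing off its 7-day duration gives a latest start of day 31.
Analysis has to be done before revision (must start by day 31, minus 2-day gap → day 29). That means finishing by day 29, i.e. starting by 29 − 3 = day 26.

26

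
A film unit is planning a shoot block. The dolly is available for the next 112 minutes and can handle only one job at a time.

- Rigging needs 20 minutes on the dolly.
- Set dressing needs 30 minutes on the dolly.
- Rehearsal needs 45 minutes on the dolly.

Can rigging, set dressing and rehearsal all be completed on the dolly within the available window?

Running back to back, the jobs need 20 + 30 + 45 = 95 minutes on the dolly.
Since 95 ≤ 112, they fit within the window.

Yes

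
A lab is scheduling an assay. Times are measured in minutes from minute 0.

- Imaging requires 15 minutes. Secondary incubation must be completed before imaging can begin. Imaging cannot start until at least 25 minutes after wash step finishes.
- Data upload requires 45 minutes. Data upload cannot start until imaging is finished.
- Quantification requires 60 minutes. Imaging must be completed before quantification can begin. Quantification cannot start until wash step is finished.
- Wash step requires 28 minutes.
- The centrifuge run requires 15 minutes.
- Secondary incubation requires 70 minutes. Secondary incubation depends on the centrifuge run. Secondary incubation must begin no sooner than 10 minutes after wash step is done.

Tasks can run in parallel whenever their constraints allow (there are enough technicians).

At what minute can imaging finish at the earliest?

123

Nothing blocks wash step, so it runs from minute 0 to minute 28.
The centrifuge run can start immediately at minute 0; it finishes at minute 15.
Secondary incubation needs all of the centrifuge run (finishes minute 15); wash step (finishes minute 28, plus 10-minute gap → minute 38). That puts its earliest start at minute 38; it finishes at 38 + 70 = minute 108.
Imaging has to wait for secondary incubation (finishes minute 108); wash step (finishes minute 28, plus 25-minute gap → minute 53). The latest of these is minute 108, so imaging runs minute 108 to 108 + 15 = minute 123.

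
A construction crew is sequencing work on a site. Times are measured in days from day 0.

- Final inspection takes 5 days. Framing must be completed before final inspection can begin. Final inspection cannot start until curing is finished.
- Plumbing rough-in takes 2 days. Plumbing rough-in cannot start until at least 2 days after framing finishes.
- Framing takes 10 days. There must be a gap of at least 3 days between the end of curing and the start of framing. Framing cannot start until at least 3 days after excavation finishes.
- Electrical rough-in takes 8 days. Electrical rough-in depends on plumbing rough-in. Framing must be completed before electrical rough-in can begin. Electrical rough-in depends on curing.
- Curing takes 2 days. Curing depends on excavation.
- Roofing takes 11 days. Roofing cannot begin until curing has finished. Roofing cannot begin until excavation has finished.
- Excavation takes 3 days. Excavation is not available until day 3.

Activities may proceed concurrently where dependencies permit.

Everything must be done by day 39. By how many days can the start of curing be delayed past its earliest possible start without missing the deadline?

6

Excavation waits on its own release at day 3, so it starts at day 3 and finishes at 3 + 3 = day 6.
After excavation (finishes day 6), curing can start at day 6 and finishes at day 8.

Working backward from the deadline:
Electrical rough-in must finish by day 39; it takes 8 days, so it must start by 39 − 8 = day 31.
Plumbing rough-in feeds into electrical rough-in (must start by day 31); so plumbing rough-in must finish by day 31 and therefore start by day 29.
Final inspection must finish by day 39; it takes 5 days, so it must start by 39 − 5 = day 34.
For framing: plumbing rough-in (must start by day 29, minus 2-day gap → day 27); electrical rough-in (must start by day 31); final inspection (must start by day 34). The most restrictive is day 27; with a 10-day duration, framing must start by day 17.
Roofing must finish by day 39; it takes 11 days, so it must start by 39 − 11 = day 28.
Curing must finish in time for framing (must start by day 17, minus 3-day gap → day 14); roofing (must start by day 28); electrical rough-in (must start by day 31); final inspection (must start by day 34). The tightest is day 14, so curing must start by 14 − 2 = day 12.
So curing can start as early as day 6 and as late as day 12, giving 12 − 6 = 6 days of slack.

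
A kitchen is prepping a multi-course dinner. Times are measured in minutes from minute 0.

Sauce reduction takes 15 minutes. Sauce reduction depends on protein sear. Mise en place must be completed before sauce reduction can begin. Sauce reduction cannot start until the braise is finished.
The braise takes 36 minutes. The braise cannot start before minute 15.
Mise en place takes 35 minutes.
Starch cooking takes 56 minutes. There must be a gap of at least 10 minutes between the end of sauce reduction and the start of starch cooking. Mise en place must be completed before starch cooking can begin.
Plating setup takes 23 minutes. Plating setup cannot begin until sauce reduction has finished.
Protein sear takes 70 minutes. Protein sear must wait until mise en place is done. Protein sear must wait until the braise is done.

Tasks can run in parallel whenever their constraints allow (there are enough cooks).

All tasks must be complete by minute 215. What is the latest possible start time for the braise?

28

Nothing follows starch cooking; the deadline of minute 215 is its only limit. It must start by 215 − 56 = minute 159.
Plating setup has no dependents, so it just needs to finish by minute 215. Starting by 215 − 23 = minute 192 achieves that.
Sauce reduction has several dependents: starch cooking (must start by minute 159, minus 10-minute gap → minute 149); plating setup (must start by minute 192). The earliest of those limits is minute 149, so sauce reduction must start by 149 − 15 = minute 134.
Protein sear has to be done before sauce reduction (must start by minute 134). That means finishing by minute 134, i.e. starting by 134 − 70 = minute 64.
The braise has several dependents: protein sear (must start by minute 64); sauce reduction (must start by minute 134). The earliest of those limits is minute 64, so the braise must start by 64 − 36 = minute 28.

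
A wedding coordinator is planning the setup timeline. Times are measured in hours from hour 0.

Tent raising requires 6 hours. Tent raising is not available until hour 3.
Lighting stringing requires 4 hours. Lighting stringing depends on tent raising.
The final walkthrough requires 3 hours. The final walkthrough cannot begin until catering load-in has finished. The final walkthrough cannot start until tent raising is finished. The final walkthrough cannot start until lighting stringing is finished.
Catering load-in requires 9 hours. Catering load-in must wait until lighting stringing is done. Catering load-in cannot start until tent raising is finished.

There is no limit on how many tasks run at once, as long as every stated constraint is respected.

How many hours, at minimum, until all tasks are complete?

After its own release at hour 3, tent raising can start at hour 3 and finishes at hour 9.
Lighting stringing waits on tent raising (finishes hour 9), so it starts at hour 9 and finishes at 9 + 4 = hour 13.
Catering load-in cannot start until lighting stringing (finishes hour 13); tent raising (finishes hour 9). The controlling bound is hour 13, so catering load-in finishes at 13 + 9 = hour 22.
The final walkthrough has to wait for catering load-in (finishes hour 22); tent raising (finishes hour 9); lighting stringing (finishes hour 13). The latest of these is hour 22, so the final walkthrough runs hour 22 to 22 + 3 = hour 25.
All tasks are finished once the last one completes. Finish times: Tent raising at 9, Lighting stringing at 13, Catering load-in at 22, The final walkthrough at 25. The latest is hour 25.

25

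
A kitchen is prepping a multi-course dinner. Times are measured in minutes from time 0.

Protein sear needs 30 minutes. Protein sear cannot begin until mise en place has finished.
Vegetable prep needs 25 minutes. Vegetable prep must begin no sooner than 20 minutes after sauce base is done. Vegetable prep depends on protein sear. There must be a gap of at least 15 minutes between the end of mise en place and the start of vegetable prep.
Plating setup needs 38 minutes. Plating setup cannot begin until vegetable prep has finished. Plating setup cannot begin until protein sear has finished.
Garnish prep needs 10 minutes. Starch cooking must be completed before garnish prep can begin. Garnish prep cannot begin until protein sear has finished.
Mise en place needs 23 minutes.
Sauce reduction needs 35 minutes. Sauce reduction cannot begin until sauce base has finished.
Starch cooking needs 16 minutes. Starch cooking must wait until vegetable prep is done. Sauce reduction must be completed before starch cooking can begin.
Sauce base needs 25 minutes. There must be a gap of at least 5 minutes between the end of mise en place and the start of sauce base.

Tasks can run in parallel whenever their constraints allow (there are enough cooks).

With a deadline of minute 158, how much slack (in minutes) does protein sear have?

Mise en place can start immediately at minute 0; it finishes at minute 23.
After mise en place (finishes minute 23), protein sear can start at minute 23 and finishes at minute 53.

Working backward from the deadline:
To finish by minute 158, garnish prep (duration 10) must start no later than minute 148.
Since garnish prep (must start by minute 148) depends on it, starch cooking must finish by minute 148. Backing off its 16-minute duration gives a latest start of minute 132.
Nothing follows plating setup; the deadline of minute 158 is its only limit. It must start by 158 − 38 = minute 120.
Vegetable prep has several dependents: starch cooking (must start by minute 132); plating setup (must start by minute 120). The earliest of those limits is minute 120, so vegetable prep must start by 120 − 25 = minute 95.
Protein sear must finish in time for vegetable prep (must start by minute 95); plating setup (must start by minute 120); garnish prep (must start by minute 148). The tightest is minute 95, so protein sear must start by 95 − 30 = minute 65.
So protein sear can start as early as minute 23 and as late as minute 65, giving 65 − 23 = 42 minutes of slack.

42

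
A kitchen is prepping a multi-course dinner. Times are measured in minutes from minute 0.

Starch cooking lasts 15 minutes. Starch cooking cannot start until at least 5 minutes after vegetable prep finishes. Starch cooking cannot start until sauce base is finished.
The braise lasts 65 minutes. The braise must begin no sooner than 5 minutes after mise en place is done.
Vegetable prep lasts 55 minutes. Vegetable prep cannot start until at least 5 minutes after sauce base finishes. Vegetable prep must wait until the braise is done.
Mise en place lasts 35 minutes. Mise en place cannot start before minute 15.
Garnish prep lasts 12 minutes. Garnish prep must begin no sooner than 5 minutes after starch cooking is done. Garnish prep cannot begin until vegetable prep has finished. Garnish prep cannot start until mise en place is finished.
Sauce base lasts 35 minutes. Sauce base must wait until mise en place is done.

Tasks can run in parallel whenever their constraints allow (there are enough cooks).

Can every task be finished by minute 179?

No

Mise en place waits on its own release at minute 15, so it starts at minute 15 and finishes at 15 + 35 = minute 50.
The braise cannot begin until mise en place (finishes minute 50, plus 5-minute gap → minute 55). It runs from minute 55 to 55 + 65 = minute 120.
After mise en place (finishes minute 50), sauce base can start at minute 50 and finishes at minute 85.
For vegetable prep: sauce base (finishes minute 85, plus 5-minute gap → minute 90); the braise (finishes minute 120). Taking the maximum gives a start of minute 120, and it finishes at 120 + 55 = minute 175.
Starch cooking cannot start until vegetable prep (finishes minute 175, plus 5-minute gap → minute 180); sauce base (finishes minute 85). The controlling bound is minute 180, so starch cooking finishes at 180 + 15 = minute 195.
Garnish prep has to wait for starch cooking (finishes minute 195, plus 5-minute gap → minute 200); vegetable prep (finishes minute 175); mise en place (finishes minute 50). The latest of these is minute 200, so garnish prep runs minute 200 to 200 + 12 = minute 212.
The earliest everything can be done is minute 212, which is after the deadline of 179, so it is not possible.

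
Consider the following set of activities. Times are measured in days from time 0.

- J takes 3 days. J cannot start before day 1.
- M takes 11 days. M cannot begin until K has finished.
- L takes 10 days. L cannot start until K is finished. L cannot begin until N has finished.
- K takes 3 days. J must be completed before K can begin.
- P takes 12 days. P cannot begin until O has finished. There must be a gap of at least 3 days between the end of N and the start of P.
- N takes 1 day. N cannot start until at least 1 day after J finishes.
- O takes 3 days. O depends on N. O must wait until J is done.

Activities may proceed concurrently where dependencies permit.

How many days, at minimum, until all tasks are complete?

21

J waits on its own release at day 1, so it starts at day 1 and finishes at 1 + 3 = day 4.
N cannot begin until J (finishes day 4, plus 1-day gap → day 5). It runs from day 5 to 5 + 1 = day 6.
O cannot start until N (finishes day 6); J (finishes day 4). The controlling bound is day 6, so O finishes at 6 + 3 = day 9.
P has to wait for O (finishes day 9); N (finishes day 6, plus 3-day gap → day 9). The latest of these is day 9, so P runs day 9 to 9 + 12 = day 21.
K cannot begin until J (finishes day 4). It runs from day 4 to 4 + 3 = day 7.
M cannot begin until K (finishes day 7). It runs from day 7 to 7 + 11 = day 18.
For L: K (finishes day 7); N (finishes day 6). Taking the maximum gives a start of day 7, and it finishes at 7 + 10 = day 17.
All tasks are finished once the last one completes. Finish times: J at 4, K at 7, L at 17, M at 18, N at 6, O at 9, P at 21. The latest is day 21.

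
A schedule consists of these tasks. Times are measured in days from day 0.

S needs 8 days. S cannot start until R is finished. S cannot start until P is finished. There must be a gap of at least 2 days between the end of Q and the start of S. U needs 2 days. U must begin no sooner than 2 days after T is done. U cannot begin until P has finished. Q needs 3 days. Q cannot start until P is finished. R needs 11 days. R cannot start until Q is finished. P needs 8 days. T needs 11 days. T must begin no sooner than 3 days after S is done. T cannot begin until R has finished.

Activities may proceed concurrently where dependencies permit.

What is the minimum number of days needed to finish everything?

48

P can start immediately at day 0; it finishes at day 8.
Q waits on P (finishes day 8), so it starts at day 8 and finishes at 8 + 3 = day 11.
R waits on Q (finishes day 11), so it starts at day 11 and finishes at 11 + 11 = day 22.
For S: R (finishes day 22); P (finishes day 8); Q (finishes day 11, plus 2-day gap → day 13). Taking the maximum gives a start of day 22, and it finishes at 22 + 8 = day 30.
T cannot start until S (finishes day 30, plus 3-day gap → day 33); R (finishes day 22). The controlling bound is day 33, so T finishes at 33 + 11 = day 44.
U has to wait for T (finishes day 44, plus 2-day gap → day 46); P (finishes day 8). The latest of these is day 46, so U runs day 46 to 46 + 2 = day 48.
All tasks are finished once the last one completes. Finish times: P at 8, Q at 11, R at 22, S at 30, T at 44, U at 48. The latest is day 48.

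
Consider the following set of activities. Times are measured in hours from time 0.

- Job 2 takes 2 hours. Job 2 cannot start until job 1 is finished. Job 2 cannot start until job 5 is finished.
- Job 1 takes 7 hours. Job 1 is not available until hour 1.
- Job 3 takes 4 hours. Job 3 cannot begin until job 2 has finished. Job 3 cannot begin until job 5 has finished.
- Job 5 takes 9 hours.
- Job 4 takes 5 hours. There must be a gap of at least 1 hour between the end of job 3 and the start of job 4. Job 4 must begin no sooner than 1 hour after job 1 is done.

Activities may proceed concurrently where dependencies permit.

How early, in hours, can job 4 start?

16

Nothing blocks job 5, so it runs from hour 0 to hour 9.
Job 1 cannot begin until its own release at hour 1. It runs from hour 1 to 1 + 7 = hour 8.
Job 2 cannot start until job 1 (finishes hour 8); job 5 (finishes hour 9). The controlling bound is hour 9, so job 2 finishes at 9 + 2 = hour 11.
Job 3 needs all of job 2 (finishes hour 11); job 5 (finishes hour 9). That puts its earliest start at hour 11; it finishes at 11 + 4 = hour 15.
Job 4 waits on job 3 (finishes hour 15, plus 1-hour gap → hour 16); job 1 (finishes hour 8, plus 1-hour gap → hour 9). The latest of these is hour 16, which is the earliest job 4 can start.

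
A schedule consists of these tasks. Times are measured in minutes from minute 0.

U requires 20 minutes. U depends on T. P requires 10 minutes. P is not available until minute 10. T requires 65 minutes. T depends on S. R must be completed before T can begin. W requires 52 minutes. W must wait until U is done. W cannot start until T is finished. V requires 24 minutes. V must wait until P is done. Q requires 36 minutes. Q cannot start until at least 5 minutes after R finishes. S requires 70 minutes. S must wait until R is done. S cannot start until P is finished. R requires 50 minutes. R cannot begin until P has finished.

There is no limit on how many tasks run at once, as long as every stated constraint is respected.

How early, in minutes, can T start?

P waits on its own release at minute 10, so it starts at minute 10 and finishes at 10 + 10 = minute 20.
R waits on P (finishes minute 20), so it starts at minute 20 and finishes at 20 + 50 = minute 70.
S has to wait for R (finishes minute 70); P (finishes minute 20). The latest of these is minute 70, so S runs minute 70 to 70 + 70 = minute 140.
T waits on S (finishes minute 140); R (finishes minute 70). The latest of these is minute 140, which is the earliest T can start.

140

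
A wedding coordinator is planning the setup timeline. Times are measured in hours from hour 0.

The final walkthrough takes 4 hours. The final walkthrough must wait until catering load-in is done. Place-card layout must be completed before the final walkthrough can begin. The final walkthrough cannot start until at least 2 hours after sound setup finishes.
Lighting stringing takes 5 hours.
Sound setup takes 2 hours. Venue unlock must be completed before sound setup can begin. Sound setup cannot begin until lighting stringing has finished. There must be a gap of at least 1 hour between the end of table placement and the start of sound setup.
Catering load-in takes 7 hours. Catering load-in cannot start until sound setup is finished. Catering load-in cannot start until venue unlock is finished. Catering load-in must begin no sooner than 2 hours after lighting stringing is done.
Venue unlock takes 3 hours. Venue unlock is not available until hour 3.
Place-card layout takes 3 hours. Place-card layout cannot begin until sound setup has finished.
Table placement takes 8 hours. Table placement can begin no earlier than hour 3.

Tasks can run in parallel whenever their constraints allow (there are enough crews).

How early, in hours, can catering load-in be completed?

Lighting stringing can start immediately at hour 0; it finishes at hour 5.
Table placement cannot begin until its own release at hour 3. It runs from hour 3 to 3 + 8 = hour 11.
After its own release at hour 3, venue unlock can start at hour 3 and finishes at hour 6.
Sound setup needs all of venue unlock (finishes hour 6); lighting stringing (finishes hour 5); table placement (finishes hour 11, plus 1-hour gap → hour 12). That puts its earliest start at hour 12; it finishes at 12 + 2 = hour 14.
Catering load-in has to wait for sound setup (finishes hour 14); venue unlock (finishes hour 6); lighting stringing (finishes hour 5, plus 2-hour gap → hour 7). The latest of these is hour 14, so catering load-in runs hour 14 to 14 + 7 = hour 21.

21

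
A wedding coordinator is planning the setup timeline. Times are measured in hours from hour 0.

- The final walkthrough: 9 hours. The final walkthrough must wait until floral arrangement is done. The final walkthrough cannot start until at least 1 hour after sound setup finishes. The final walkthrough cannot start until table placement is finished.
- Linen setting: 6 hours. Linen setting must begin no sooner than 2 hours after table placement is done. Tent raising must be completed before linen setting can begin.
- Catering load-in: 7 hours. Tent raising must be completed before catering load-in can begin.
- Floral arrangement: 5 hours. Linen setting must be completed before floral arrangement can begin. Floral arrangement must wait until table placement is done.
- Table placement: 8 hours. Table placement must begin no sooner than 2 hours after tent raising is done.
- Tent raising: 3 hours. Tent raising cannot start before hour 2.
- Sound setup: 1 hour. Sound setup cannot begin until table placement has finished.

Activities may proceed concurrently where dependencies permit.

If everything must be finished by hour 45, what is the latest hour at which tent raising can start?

10

Nothing follows the final walkthrough; the deadline of hour 45 is its only limit. It must start by 45 − 9 = hour 36.
Floral arrangement feeds into the final walkthrough (must start by hour 36); so floral arrangement must finish by hour 36 and therefore start by hour 31.
Since floral arrangement (must start by hour 31) depends on it, linen setting must finish by hour 31. Backing off its 6-hour duration gives a latest start of hour 25.
Sound setup feeds into the final walkthrough (must start by hour 36, minus 1-hour gap → hour 35); so sound setup must finish by hour 35 and therefore start by hour 34.
Table placement feeds linen setting (must start by hour 25, minus 2-hour gap → hour 23); floral arrangement (must start by hour 31); sound setup (must start by hour 34); the final walkthrough (must start by hour 36). Taking the minimum, table placement must finish by hour 23 and start by 23 − 8 = hour 15.
Catering load-in has no dependents, so it just needs to finish by hour 45. Starting by 45 − 7 = hour 38 achieves that.
Tent raising must finish in time for table placement (must start by hour 15, minus 2-hour gap → hour 13); linen setting (must start by hour 25); catering load-in (must start by hour 38). The tightest is hour 13, so tent raising must start by 13 − 3 = hour 10.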